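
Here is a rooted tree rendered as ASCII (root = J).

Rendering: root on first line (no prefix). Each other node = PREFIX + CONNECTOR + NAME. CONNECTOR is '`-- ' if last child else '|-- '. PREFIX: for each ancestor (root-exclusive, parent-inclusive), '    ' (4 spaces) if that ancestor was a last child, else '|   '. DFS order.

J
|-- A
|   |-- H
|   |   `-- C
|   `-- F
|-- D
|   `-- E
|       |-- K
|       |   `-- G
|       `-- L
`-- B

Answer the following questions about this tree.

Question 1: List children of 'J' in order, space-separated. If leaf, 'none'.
Node J's children (from adjacency): A, D, B

Answer: A D B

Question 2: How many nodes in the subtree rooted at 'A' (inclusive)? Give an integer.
Answer: 4

Derivation:
Subtree rooted at A contains: A, C, F, H
Count = 4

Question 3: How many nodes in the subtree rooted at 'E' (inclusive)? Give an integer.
Answer: 4

Derivation:
Subtree rooted at E contains: E, G, K, L
Count = 4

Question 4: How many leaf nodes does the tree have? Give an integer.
Answer: 5

Derivation:
Leaves (nodes with no children): B, C, F, G, L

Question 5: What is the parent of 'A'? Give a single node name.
Answer: J

Derivation:
Scan adjacency: A appears as child of J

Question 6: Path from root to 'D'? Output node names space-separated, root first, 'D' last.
Walk down from root: J -> D

Answer: J D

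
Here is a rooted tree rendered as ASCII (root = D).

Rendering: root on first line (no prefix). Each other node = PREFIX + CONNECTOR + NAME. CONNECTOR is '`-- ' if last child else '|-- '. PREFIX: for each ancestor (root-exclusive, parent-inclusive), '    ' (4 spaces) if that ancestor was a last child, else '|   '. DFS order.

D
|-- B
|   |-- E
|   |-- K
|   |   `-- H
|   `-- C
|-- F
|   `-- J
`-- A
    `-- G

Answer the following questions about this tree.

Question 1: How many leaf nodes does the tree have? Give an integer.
Leaves (nodes with no children): C, E, G, H, J

Answer: 5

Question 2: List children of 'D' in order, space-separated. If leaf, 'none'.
Node D's children (from adjacency): B, F, A

Answer: B F A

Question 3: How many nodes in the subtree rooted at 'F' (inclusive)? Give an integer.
Answer: 2

Derivation:
Subtree rooted at F contains: F, J
Count = 2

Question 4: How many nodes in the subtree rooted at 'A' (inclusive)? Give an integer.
Subtree rooted at A contains: A, G
Count = 2

Answer: 2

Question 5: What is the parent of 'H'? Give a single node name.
Answer: K

Derivation:
Scan adjacency: H appears as child of K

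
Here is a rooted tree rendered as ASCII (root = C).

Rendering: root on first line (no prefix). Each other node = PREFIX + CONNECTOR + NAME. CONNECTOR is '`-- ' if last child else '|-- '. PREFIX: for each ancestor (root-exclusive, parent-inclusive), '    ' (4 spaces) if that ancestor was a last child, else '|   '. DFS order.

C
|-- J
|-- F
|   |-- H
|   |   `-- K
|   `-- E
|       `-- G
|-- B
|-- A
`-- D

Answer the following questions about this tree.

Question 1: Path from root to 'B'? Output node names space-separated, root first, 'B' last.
Walk down from root: C -> B

Answer: C B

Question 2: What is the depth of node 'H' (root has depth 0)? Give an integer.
Answer: 2

Derivation:
Path from root to H: C -> F -> H
Depth = number of edges = 2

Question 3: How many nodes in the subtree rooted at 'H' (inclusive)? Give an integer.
Answer: 2

Derivation:
Subtree rooted at H contains: H, K
Count = 2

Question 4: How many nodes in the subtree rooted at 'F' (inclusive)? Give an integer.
Answer: 5

Derivation:
Subtree rooted at F contains: E, F, G, H, K
Count = 5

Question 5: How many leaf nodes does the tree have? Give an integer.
Answer: 6

Derivation:
Leaves (nodes with no children): A, B, D, G, J, K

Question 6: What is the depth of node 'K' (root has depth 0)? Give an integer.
Answer: 3

Derivation:
Path from root to K: C -> F -> H -> K
Depth = number of edges = 3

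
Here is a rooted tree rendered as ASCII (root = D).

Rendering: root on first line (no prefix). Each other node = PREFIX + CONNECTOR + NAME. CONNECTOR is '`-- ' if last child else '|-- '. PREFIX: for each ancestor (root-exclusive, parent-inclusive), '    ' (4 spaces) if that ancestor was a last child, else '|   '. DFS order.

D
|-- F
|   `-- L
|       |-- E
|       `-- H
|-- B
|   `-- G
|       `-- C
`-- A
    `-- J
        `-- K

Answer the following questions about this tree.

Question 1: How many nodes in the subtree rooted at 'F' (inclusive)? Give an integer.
Answer: 4

Derivation:
Subtree rooted at F contains: E, F, H, L
Count = 4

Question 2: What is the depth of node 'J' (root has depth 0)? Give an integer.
Path from root to J: D -> A -> J
Depth = number of edges = 2

Answer: 2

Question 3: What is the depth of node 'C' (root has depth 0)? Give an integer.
Path from root to C: D -> B -> G -> C
Depth = number of edges = 3

Answer: 3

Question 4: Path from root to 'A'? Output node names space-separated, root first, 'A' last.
Walk down from root: D -> A

Answer: D A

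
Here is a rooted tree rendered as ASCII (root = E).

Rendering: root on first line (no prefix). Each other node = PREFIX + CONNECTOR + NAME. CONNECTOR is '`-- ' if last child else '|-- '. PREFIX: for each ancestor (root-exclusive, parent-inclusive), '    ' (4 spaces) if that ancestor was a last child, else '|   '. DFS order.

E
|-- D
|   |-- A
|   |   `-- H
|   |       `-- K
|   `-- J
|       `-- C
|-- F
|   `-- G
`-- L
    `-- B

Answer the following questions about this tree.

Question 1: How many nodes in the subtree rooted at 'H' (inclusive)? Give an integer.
Subtree rooted at H contains: H, K
Count = 2

Answer: 2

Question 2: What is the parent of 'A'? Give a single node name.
Answer: D

Derivation:
Scan adjacency: A appears as child of D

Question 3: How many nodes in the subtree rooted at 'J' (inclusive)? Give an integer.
Subtree rooted at J contains: C, J
Count = 2

Answer: 2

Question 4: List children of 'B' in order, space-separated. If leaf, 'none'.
Node B's children (from adjacency): (leaf)

Answer: none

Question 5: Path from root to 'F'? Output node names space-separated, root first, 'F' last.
Answer: E F

Derivation:
Walk down from root: E -> F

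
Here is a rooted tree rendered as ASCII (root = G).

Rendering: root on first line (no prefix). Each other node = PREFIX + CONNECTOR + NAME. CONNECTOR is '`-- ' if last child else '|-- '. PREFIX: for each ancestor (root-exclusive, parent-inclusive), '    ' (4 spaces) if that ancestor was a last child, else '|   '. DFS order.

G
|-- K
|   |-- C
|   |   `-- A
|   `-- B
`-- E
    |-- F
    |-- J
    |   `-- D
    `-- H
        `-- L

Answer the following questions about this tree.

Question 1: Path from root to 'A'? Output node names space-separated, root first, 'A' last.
Walk down from root: G -> K -> C -> A

Answer: G K C A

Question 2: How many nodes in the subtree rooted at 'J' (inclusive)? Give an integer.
Answer: 2

Derivation:
Subtree rooted at J contains: D, J
Count = 2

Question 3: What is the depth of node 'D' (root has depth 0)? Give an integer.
Answer: 3

Derivation:
Path from root to D: G -> E -> J -> D
Depth = number of edges = 3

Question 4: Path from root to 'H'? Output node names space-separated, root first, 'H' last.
Answer: G E H

Derivation:
Walk down from root: G -> E -> H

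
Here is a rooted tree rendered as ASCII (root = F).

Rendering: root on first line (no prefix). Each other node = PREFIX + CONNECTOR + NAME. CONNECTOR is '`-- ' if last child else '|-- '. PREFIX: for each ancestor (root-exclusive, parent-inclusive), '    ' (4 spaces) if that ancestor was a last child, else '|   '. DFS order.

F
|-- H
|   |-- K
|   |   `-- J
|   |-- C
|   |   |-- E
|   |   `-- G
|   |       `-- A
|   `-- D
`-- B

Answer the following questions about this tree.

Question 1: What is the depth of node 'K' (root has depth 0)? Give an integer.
Answer: 2

Derivation:
Path from root to K: F -> H -> K
Depth = number of edges = 2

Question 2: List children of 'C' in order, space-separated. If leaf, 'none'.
Answer: E G

Derivation:
Node C's children (from adjacency): E, G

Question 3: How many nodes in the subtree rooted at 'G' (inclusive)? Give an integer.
Answer: 2

Derivation:
Subtree rooted at G contains: A, G
Count = 2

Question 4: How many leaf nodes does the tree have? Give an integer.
Answer: 5

Derivation:
Leaves (nodes with no children): A, B, D, E, J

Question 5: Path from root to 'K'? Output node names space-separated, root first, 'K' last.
Walk down from root: F -> H -> K

Answer: F H K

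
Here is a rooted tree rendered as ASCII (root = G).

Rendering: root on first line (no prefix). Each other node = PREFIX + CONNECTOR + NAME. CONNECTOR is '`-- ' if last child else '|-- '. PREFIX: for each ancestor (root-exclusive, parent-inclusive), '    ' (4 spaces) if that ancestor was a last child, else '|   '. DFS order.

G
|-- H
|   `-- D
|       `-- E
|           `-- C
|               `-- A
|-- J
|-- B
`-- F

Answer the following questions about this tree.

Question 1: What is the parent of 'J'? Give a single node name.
Scan adjacency: J appears as child of G

Answer: G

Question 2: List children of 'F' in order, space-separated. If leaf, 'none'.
Node F's children (from adjacency): (leaf)

Answer: none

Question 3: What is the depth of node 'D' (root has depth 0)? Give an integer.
Path from root to D: G -> H -> D
Depth = number of edges = 2

Answer: 2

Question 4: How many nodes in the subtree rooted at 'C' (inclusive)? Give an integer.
Subtree rooted at C contains: A, C
Count = 2

Answer: 2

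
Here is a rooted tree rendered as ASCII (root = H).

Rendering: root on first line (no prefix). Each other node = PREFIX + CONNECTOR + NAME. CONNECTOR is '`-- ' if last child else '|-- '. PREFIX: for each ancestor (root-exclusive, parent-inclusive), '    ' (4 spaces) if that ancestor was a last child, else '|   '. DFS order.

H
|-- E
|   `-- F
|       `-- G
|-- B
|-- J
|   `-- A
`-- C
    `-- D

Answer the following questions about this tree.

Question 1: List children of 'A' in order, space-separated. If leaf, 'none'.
Answer: none

Derivation:
Node A's children (from adjacency): (leaf)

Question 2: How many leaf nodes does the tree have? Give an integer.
Answer: 4

Derivation:
Leaves (nodes with no children): A, B, D, G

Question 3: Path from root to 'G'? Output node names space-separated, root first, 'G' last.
Answer: H E F G

Derivation:
Walk down from root: H -> E -> F -> G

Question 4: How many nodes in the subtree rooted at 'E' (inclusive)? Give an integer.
Answer: 3

Derivation:
Subtree rooted at E contains: E, F, G
Count = 3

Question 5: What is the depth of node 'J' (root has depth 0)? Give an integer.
Answer: 1

Derivation:
Path from root to J: H -> J
Depth = number of edges = 1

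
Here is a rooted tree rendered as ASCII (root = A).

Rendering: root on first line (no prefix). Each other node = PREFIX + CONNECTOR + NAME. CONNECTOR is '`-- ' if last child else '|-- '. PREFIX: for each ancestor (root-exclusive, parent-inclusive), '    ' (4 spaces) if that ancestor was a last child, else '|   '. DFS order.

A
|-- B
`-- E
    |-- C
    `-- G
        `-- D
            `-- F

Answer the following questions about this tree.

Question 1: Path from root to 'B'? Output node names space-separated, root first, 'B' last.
Answer: A B

Derivation:
Walk down from root: A -> B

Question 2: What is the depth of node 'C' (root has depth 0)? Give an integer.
Path from root to C: A -> E -> C
Depth = number of edges = 2

Answer: 2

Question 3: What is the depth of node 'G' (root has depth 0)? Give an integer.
Path from root to G: A -> E -> G
Depth = number of edges = 2

Answer: 2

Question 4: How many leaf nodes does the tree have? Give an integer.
Leaves (nodes with no children): B, C, F

Answer: 3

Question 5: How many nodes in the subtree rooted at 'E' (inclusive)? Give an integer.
Subtree rooted at E contains: C, D, E, F, G
Count = 5

Answer: 5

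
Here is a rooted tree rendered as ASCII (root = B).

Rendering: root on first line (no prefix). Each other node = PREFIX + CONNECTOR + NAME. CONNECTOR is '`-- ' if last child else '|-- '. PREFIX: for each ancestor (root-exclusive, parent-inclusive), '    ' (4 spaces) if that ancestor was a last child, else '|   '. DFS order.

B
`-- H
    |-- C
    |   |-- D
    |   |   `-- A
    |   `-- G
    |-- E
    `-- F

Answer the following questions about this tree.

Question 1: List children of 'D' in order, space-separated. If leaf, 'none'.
Node D's children (from adjacency): A

Answer: A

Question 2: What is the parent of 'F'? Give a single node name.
Scan adjacency: F appears as child of H

Answer: H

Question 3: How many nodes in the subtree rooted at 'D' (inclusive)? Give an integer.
Subtree rooted at D contains: A, D
Count = 2

Answer: 2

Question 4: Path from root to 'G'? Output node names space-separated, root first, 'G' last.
Walk down from root: B -> H -> C -> G

Answer: B H C G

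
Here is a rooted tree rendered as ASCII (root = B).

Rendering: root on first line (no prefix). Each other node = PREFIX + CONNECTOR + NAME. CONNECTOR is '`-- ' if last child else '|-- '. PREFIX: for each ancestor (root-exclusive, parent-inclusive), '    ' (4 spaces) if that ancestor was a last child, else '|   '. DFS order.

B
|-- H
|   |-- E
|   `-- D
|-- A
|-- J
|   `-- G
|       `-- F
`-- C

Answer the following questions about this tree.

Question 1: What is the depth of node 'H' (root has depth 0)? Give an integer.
Answer: 1

Derivation:
Path from root to H: B -> H
Depth = number of edges = 1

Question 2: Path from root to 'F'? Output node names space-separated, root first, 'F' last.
Answer: B J G F

Derivation:
Walk down from root: B -> J -> G -> F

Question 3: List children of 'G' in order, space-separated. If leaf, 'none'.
Node G's children (from adjacency): F

Answer: F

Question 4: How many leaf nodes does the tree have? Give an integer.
Answer: 5

Derivation:
Leaves (nodes with no children): A, C, D, E, F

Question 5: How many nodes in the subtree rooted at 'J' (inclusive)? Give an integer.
Answer: 3

Derivation:
Subtree rooted at J contains: F, G, J
Count = 3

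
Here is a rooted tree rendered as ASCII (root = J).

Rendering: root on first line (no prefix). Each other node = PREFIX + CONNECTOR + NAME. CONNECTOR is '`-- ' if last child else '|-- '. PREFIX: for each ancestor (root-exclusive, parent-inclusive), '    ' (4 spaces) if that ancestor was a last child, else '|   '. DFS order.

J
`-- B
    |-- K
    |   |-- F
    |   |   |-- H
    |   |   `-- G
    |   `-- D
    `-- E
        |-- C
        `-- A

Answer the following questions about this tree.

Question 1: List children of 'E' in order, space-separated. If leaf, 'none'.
Answer: C A

Derivation:
Node E's children (from adjacency): C, A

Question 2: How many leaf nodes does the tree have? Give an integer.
Leaves (nodes with no children): A, C, D, G, H

Answer: 5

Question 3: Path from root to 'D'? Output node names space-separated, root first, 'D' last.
Answer: J B K D

Derivation:
Walk down from root: J -> B -> K -> D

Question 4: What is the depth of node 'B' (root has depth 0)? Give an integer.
Path from root to B: J -> B
Depth = number of edges = 1

Answer: 1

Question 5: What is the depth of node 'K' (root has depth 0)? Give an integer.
Path from root to K: J -> B -> K
Depth = number of edges = 2

Answer: 2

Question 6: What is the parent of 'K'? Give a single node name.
Scan adjacency: K appears as child of B

Answer: B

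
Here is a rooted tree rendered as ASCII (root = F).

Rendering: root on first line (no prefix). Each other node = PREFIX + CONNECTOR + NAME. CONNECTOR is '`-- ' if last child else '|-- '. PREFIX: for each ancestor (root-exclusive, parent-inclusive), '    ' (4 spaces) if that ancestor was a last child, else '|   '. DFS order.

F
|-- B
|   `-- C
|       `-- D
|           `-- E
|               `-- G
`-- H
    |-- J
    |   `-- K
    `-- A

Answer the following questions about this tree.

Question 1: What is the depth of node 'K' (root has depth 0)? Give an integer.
Path from root to K: F -> H -> J -> K
Depth = number of edges = 3

Answer: 3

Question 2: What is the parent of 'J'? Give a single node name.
Answer: H

Derivation:
Scan adjacency: J appears as child of H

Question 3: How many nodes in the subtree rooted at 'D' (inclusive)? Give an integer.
Answer: 3

Derivation:
Subtree rooted at D contains: D, E, G
Count = 3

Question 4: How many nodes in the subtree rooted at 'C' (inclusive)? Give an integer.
Subtree rooted at C contains: C, D, E, G
Count = 4

Answer: 4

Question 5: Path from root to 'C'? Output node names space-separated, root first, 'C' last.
Answer: F B C

Derivation:
Walk down from root: F -> B -> C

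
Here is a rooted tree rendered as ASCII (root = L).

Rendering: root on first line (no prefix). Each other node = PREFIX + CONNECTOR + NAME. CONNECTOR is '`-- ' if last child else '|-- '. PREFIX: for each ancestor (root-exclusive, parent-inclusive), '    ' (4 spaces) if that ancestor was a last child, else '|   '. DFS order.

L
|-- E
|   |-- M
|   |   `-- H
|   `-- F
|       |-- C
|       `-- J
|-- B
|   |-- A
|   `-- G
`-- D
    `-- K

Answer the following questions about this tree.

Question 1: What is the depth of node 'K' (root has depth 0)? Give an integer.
Answer: 2

Derivation:
Path from root to K: L -> D -> K
Depth = number of edges = 2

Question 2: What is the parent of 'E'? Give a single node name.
Answer: L

Derivation:
Scan adjacency: E appears as child of L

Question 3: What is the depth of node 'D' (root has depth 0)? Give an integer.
Path from root to D: L -> D
Depth = number of edges = 1

Answer: 1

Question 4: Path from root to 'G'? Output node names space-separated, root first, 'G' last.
Answer: L B G

Derivation:
Walk down from root: L -> B -> G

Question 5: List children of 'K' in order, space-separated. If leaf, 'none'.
Answer: none

Derivation:
Node K's children (from adjacency): (leaf)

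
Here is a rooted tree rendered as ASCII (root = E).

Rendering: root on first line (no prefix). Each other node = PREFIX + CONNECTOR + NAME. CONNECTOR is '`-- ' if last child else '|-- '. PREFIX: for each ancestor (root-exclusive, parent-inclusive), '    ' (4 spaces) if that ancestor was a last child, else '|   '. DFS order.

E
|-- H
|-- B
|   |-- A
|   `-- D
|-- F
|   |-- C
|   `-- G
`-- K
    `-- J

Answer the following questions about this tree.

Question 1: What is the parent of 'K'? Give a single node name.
Answer: E

Derivation:
Scan adjacency: K appears as child of E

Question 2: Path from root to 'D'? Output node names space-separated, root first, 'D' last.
Walk down from root: E -> B -> D

Answer: E B D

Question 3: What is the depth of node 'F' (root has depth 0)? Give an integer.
Path from root to F: E -> F
Depth = number of edges = 1

Answer: 1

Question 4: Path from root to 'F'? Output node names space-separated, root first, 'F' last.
Walk down from root: E -> F

Answer: E F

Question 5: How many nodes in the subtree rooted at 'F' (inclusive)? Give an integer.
Subtree rooted at F contains: C, F, G
Count = 3

Answer: 3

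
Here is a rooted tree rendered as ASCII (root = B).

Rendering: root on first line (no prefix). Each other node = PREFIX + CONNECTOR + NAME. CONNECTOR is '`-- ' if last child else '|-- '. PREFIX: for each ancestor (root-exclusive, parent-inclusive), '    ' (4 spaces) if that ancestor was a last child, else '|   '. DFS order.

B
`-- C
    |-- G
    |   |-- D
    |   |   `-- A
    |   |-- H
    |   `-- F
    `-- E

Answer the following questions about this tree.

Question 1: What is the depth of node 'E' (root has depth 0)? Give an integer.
Path from root to E: B -> C -> E
Depth = number of edges = 2

Answer: 2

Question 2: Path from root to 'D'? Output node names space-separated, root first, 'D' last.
Answer: B C G D

Derivation:
Walk down from root: B -> C -> G -> D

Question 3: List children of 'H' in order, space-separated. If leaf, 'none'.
Node H's children (from adjacency): (leaf)

Answer: none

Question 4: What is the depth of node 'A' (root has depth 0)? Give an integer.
Answer: 4

Derivation:
Path from root to A: B -> C -> G -> D -> A
Depth = number of edges = 4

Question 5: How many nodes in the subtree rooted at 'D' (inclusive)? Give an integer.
Answer: 2

Derivation:
Subtree rooted at D contains: A, D
Count = 2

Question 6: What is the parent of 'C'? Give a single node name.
Scan adjacency: C appears as child of B

Answer: B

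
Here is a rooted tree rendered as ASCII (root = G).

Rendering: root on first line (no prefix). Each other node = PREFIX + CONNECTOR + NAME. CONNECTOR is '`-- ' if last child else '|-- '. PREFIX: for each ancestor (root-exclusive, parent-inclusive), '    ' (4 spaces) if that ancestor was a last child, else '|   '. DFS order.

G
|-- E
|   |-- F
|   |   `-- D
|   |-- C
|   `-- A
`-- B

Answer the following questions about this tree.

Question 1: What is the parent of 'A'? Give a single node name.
Scan adjacency: A appears as child of E

Answer: E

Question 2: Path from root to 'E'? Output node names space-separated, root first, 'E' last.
Walk down from root: G -> E

Answer: G E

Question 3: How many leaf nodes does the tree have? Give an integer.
Leaves (nodes with no children): A, B, C, D

Answer: 4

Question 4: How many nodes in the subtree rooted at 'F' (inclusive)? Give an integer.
Subtree rooted at F contains: D, F
Count = 2

Answer: 2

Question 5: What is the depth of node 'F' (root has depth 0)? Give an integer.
Path from root to F: G -> E -> F
Depth = number of edges = 2

Answer: 2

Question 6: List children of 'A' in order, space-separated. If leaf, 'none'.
Answer: none

Derivation:
Node A's children (from adjacency): (leaf)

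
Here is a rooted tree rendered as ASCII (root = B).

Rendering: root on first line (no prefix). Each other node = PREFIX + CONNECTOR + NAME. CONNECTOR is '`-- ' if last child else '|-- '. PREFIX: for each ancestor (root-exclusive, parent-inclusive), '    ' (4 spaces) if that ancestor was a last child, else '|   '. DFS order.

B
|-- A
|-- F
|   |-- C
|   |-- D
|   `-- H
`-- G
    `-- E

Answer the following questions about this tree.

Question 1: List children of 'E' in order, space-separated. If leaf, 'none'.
Answer: none

Derivation:
Node E's children (from adjacency): (leaf)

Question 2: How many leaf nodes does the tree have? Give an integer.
Leaves (nodes with no children): A, C, D, E, H

Answer: 5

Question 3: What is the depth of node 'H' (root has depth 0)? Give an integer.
Answer: 2

Derivation:
Path from root to H: B -> F -> H
Depth = number of edges = 2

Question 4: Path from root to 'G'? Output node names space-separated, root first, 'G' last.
Answer: B G

Derivation:
Walk down from root: B -> G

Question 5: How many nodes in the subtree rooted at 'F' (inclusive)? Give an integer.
Subtree rooted at F contains: C, D, F, H
Count = 4

Answer: 4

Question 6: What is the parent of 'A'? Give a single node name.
Scan adjacency: A appears as child of B

Answer: B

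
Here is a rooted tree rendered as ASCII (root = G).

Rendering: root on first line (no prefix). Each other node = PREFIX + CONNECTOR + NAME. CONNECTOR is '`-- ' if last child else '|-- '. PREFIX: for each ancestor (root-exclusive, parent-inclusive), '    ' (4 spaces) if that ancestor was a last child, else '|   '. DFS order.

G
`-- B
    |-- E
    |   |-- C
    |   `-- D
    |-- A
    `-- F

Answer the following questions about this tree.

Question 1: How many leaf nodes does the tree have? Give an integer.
Leaves (nodes with no children): A, C, D, F

Answer: 4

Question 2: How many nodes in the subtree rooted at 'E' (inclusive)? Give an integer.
Subtree rooted at E contains: C, D, E
Count = 3

Answer: 3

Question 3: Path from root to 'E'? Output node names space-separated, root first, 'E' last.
Walk down from root: G -> B -> E

Answer: G B E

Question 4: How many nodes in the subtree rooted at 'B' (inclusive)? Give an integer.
Subtree rooted at B contains: A, B, C, D, E, F
Count = 6

Answer: 6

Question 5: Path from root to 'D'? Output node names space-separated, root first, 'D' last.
Walk down from root: G -> B -> E -> D

Answer: G B E D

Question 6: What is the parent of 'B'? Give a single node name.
Answer: G

Derivation:
Scan adjacency: B appears as child of G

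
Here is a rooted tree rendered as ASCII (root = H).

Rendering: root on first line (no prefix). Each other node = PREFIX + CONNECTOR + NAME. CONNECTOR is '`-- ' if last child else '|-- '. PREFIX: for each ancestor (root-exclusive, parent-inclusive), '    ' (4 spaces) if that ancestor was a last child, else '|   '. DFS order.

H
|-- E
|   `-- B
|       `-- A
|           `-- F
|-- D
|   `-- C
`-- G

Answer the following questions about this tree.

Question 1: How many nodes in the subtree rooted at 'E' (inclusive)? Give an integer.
Answer: 4

Derivation:
Subtree rooted at E contains: A, B, E, F
Count = 4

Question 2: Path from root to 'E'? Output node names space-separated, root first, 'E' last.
Walk down from root: H -> E

Answer: H E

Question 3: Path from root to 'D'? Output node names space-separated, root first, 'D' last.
Walk down from root: H -> D

Answer: H D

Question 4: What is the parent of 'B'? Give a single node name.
Scan adjacency: B appears as child of E

Answer: E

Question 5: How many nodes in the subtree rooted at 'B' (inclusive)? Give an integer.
Subtree rooted at B contains: A, B, F
Count = 3

Answer: 3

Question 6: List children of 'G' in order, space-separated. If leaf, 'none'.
Node G's children (from adjacency): (leaf)

Answer: none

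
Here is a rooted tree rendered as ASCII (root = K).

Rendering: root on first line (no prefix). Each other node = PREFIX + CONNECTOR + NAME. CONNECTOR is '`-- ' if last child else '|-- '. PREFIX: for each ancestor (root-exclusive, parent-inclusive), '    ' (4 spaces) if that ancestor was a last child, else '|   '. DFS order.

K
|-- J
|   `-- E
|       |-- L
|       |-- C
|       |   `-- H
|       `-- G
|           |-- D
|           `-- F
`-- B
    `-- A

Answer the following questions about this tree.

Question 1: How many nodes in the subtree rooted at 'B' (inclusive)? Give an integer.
Answer: 2

Derivation:
Subtree rooted at B contains: A, B
Count = 2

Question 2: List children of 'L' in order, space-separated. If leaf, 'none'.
Node L's children (from adjacency): (leaf)

Answer: none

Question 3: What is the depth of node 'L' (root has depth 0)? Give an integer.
Answer: 3

Derivation:
Path from root to L: K -> J -> E -> L
Depth = number of edges = 3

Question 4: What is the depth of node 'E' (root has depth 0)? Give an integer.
Answer: 2

Derivation:
Path from root to E: K -> J -> E
Depth = number of edges = 2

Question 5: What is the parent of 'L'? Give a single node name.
Scan adjacency: L appears as child of E

Answer: E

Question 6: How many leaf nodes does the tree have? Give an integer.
Leaves (nodes with no children): A, D, F, H, L

Answer: 5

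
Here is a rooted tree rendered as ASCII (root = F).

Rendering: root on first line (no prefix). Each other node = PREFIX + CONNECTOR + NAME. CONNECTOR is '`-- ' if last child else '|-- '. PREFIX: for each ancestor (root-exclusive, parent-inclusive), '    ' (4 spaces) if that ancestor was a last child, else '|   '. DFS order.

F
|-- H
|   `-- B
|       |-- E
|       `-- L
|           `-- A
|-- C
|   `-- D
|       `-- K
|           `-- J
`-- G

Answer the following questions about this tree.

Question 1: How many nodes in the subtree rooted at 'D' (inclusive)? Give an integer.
Answer: 3

Derivation:
Subtree rooted at D contains: D, J, K
Count = 3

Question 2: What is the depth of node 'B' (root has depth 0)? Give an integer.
Answer: 2

Derivation:
Path from root to B: F -> H -> B
Depth = number of edges = 2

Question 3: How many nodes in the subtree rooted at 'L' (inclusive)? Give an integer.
Answer: 2

Derivation:
Subtree rooted at L contains: A, L
Count = 2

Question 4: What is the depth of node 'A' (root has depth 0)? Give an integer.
Answer: 4

Derivation:
Path from root to A: F -> H -> B -> L -> A
Depth = number of edges = 4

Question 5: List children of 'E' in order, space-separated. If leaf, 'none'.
Answer: none

Derivation:
Node E's children (from adjacency): (leaf)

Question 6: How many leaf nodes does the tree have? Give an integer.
Leaves (nodes with no children): A, E, G, J

Answer: 4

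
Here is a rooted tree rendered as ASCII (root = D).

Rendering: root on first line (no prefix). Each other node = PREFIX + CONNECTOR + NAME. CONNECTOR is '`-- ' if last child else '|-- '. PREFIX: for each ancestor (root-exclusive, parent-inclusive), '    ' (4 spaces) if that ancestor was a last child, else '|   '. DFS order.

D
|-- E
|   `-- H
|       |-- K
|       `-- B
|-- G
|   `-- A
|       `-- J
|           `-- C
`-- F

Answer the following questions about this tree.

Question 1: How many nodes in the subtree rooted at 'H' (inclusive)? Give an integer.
Answer: 3

Derivation:
Subtree rooted at H contains: B, H, K
Count = 3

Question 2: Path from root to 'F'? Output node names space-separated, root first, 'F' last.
Walk down from root: D -> F

Answer: D F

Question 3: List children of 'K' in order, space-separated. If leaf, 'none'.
Node K's children (from adjacency): (leaf)

Answer: none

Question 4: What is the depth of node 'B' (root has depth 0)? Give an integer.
Answer: 3

Derivation:
Path from root to B: D -> E -> H -> B
Depth = number of edges = 3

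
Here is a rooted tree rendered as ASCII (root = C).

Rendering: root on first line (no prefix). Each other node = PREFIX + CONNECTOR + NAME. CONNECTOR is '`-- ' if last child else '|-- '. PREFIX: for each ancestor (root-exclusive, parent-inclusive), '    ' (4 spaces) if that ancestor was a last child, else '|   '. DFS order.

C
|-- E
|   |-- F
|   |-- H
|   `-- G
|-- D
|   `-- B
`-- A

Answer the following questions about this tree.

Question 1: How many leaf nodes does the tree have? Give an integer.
Answer: 5

Derivation:
Leaves (nodes with no children): A, B, F, G, H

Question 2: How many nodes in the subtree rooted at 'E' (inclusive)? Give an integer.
Answer: 4

Derivation:
Subtree rooted at E contains: E, F, G, H
Count = 4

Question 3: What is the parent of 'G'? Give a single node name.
Answer: E

Derivation:
Scan adjacency: G appears as child of E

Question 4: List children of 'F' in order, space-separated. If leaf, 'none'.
Answer: none

Derivation:
Node F's children (from adjacency): (leaf)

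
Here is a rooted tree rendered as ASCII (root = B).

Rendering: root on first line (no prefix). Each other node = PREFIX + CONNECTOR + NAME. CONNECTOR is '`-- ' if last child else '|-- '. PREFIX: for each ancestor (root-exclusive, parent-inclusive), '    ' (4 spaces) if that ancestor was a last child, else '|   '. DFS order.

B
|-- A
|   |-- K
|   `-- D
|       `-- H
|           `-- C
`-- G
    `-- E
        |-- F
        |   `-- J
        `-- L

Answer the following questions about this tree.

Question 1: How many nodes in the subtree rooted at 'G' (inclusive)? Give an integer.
Subtree rooted at G contains: E, F, G, J, L
Count = 5

Answer: 5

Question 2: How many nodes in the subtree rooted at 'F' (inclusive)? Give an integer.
Answer: 2

Derivation:
Subtree rooted at F contains: F, J
Count = 2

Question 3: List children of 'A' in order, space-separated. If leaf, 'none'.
Answer: K D

Derivation:
Node A's children (from adjacency): K, D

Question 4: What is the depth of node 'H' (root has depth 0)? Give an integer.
Path from root to H: B -> A -> D -> H
Depth = number of edges = 3

Answer: 3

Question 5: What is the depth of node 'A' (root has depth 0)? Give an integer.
Path from root to A: B -> A
Depth = number of edges = 1

Answer: 1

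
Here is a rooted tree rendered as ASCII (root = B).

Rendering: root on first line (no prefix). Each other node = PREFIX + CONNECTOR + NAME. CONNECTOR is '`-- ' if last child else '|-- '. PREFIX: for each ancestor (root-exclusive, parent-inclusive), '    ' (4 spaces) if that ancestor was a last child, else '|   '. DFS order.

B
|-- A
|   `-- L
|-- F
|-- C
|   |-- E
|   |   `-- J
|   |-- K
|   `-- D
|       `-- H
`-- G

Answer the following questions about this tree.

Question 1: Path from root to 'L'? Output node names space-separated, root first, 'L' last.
Answer: B A L

Derivation:
Walk down from root: B -> A -> L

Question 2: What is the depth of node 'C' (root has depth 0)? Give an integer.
Answer: 1

Derivation:
Path from root to C: B -> C
Depth = number of edges = 1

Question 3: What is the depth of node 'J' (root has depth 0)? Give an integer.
Answer: 3

Derivation:
Path from root to J: B -> C -> E -> J
Depth = number of edges = 3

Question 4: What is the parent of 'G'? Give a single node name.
Answer: B

Derivation:
Scan adjacency: G appears as child of B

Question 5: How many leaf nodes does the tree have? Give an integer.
Leaves (nodes with no children): F, G, H, J, K, L

Answer: 6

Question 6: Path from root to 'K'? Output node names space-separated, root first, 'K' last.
Answer: B C K

Derivation:
Walk down from root: B -> C -> K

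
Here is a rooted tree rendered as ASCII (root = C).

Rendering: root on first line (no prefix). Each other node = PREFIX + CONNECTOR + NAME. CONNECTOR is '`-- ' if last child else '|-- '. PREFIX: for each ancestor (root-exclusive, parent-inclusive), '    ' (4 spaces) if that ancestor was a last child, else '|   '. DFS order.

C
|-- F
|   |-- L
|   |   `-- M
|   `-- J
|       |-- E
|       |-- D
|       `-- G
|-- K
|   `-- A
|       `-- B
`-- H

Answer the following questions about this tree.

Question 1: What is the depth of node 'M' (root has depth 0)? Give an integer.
Answer: 3

Derivation:
Path from root to M: C -> F -> L -> M
Depth = number of edges = 3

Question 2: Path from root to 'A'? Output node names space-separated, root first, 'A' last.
Walk down from root: C -> K -> A

Answer: C K A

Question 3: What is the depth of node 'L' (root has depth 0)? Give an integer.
Answer: 2

Derivation:
Path from root to L: C -> F -> L
Depth = number of edges = 2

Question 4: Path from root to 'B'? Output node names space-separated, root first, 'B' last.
Answer: C K A B

Derivation:
Walk down from root: C -> K -> A -> B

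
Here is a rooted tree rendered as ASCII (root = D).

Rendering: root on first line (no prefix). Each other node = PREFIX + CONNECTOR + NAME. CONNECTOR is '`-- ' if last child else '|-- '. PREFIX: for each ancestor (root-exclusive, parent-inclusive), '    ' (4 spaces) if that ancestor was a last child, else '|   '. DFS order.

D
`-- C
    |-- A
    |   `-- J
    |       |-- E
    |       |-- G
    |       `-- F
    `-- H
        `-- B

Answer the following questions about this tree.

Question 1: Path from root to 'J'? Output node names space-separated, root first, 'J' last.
Answer: D C A J

Derivation:
Walk down from root: D -> C -> A -> J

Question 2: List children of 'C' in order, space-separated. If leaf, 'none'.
Answer: A H

Derivation:
Node C's children (from adjacency): A, H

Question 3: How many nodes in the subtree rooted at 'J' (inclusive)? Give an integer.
Answer: 4

Derivation:
Subtree rooted at J contains: E, F, G, J
Count = 4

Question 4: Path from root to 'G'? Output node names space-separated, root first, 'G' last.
Answer: D C A J G

Derivation:
Walk down from root: D -> C -> A -> J -> G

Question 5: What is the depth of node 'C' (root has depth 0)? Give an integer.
Path from root to C: D -> C
Depth = number of edges = 1

Answer: 1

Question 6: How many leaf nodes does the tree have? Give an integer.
Leaves (nodes with no children): B, E, F, G

Answer: 4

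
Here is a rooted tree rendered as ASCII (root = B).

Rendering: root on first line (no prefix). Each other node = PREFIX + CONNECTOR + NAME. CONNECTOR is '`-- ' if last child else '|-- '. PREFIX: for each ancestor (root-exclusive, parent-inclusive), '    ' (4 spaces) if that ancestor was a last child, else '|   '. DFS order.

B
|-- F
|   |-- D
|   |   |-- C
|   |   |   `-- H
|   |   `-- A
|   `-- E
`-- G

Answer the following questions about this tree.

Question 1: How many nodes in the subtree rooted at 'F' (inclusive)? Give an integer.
Answer: 6

Derivation:
Subtree rooted at F contains: A, C, D, E, F, H
Count = 6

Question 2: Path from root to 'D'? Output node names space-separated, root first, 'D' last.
Walk down from root: B -> F -> D

Answer: B F D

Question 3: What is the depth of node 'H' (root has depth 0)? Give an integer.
Path from root to H: B -> F -> D -> C -> H
Depth = number of edges = 4

Answer: 4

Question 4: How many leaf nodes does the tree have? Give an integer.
Leaves (nodes with no children): A, E, G, H

Answer: 4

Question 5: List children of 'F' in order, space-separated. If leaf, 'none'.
Node F's children (from adjacency): D, E

Answer: D E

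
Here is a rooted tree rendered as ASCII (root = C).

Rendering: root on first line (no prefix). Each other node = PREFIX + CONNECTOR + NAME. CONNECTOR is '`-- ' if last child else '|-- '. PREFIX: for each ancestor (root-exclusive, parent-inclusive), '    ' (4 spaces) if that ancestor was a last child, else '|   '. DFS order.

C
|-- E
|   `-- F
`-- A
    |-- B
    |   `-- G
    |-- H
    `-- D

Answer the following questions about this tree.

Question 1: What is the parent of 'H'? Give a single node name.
Answer: A

Derivation:
Scan adjacency: H appears as child of A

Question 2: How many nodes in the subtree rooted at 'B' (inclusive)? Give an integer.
Answer: 2

Derivation:
Subtree rooted at B contains: B, G
Count = 2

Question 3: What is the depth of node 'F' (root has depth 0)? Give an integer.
Answer: 2

Derivation:
Path from root to F: C -> E -> F
Depth = number of edges = 2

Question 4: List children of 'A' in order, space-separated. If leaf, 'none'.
Node A's children (from adjacency): B, H, D

Answer: B H D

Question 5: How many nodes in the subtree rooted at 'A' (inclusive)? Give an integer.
Answer: 5

Derivation:
Subtree rooted at A contains: A, B, D, G, H
Count = 5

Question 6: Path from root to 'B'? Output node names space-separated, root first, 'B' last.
Walk down from root: C -> A -> B

Answer: C A B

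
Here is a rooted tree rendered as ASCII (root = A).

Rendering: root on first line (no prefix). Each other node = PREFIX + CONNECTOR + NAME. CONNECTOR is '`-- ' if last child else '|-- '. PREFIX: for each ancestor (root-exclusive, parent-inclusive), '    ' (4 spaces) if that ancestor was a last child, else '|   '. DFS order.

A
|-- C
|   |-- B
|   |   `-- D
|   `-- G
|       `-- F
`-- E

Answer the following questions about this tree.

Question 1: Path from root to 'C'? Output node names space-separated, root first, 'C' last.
Walk down from root: A -> C

Answer: A C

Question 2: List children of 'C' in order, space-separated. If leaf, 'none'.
Answer: B G

Derivation:
Node C's children (from adjacency): B, G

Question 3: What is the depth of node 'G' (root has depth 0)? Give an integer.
Path from root to G: A -> C -> G
Depth = number of edges = 2

Answer: 2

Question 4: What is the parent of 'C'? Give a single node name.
Scan adjacency: C appears as child of A

Answer: A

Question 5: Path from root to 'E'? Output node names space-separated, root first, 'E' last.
Answer: A E

Derivation:
Walk down from root: A -> E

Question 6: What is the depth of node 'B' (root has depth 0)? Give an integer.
Answer: 2

Derivation:
Path from root to B: A -> C -> B
Depth = number of edges = 2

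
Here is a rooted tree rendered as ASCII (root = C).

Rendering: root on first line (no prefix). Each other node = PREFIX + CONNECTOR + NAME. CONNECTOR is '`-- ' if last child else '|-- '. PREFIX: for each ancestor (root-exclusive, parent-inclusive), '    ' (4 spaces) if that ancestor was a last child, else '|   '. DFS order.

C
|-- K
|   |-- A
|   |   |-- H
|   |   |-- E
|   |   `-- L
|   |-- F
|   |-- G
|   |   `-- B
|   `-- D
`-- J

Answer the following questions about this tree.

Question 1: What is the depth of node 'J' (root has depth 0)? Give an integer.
Answer: 1

Derivation:
Path from root to J: C -> J
Depth = number of edges = 1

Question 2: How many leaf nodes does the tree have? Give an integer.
Leaves (nodes with no children): B, D, E, F, H, J, L

Answer: 7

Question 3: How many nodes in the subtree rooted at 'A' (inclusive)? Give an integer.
Subtree rooted at A contains: A, E, H, L
Count = 4

Answer: 4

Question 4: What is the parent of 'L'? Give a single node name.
Answer: A

Derivation:
Scan adjacency: L appears as child of A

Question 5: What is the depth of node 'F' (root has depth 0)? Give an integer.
Path from root to F: C -> K -> F
Depth = number of edges = 2

Answer: 2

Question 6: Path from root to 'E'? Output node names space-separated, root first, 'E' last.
Walk down from root: C -> K -> A -> E

Answer: C K A E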